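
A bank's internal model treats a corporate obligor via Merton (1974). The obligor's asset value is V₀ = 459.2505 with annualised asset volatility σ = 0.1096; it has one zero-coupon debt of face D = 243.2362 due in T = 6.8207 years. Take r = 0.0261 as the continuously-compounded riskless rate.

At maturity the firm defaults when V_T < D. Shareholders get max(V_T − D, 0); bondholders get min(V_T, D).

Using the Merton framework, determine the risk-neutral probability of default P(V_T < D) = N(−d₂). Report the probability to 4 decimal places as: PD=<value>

Equity is a call on the firm's assets struck at D = 243.2362:
d₁ = [ln(V₀/D) + (r + σ²/2)T] / (σ√T)
   = [ln(459.2505/243.2362) + (0.0261 + 0.5·0.1096²)·6.8207] / (0.1096·√6.8207)
   = [0.635563 + 0.218986] / 0.286237 = 2.985464
d₂ = d₁ − σ√T = 2.985464 − 0.286237 = 2.699227
risk-neutral PD = N(−d₂) = N(-2.699227) = 0.003475

PD=0.0035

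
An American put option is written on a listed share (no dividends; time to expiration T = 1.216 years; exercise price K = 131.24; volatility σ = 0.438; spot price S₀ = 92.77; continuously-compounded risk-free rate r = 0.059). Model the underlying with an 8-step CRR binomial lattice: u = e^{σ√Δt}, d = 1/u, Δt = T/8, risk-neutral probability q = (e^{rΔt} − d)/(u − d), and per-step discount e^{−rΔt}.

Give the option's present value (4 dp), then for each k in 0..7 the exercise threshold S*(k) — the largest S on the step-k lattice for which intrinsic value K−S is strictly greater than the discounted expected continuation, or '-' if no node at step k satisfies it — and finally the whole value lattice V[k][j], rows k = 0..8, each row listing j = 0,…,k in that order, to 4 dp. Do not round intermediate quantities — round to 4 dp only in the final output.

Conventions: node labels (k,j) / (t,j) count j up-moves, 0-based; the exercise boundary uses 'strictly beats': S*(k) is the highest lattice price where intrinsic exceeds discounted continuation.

price = 41.2831
boundary = - 78.2070 65.9301 78.2070 65.9301 78.2070 92.7700 110.0448
tree:
41.2831
53.0330 29.5082
65.3099 40.2976 18.5394
75.6595 53.0330 27.4524 9.3695
84.3845 65.3099 39.1068 15.5221 2.9759
91.7399 75.6595 53.0330 24.9680 5.7270 0.0943
97.9406 84.3845 65.3099 38.4700 11.0188 0.1843 0.0000
103.1679 91.7399 75.6595 53.0330 21.1952 0.3601 0.0000 0.0000
107.5746 97.9406 84.3845 65.3099 38.4700 0.7037 0.0000 0.0000 0.0000

Δt=0.15200, u=1.18621, d=0.84302, q=0.48366, disc=e^(-rΔt)=0.99107
k=8 terminal: V=max(K-S,0) → 107.5746 97.9406 84.3845 65.3099 38.4700 0.7037 0.0000 0.0000 0.0000
k=7: j=0 S=28.0721 intr=103.1679 cont=101.9962 V=103.1679[EX]; j=1 S=39.5001 intr=91.7399 cont=90.5682 V=91.7399[EX]; j=2 S=55.5805 intr=75.6595 cont=74.4878 V=75.6595[EX]; j=3 S=78.2070 intr=53.0330 cont=51.8613 V=53.0330[EX]; j=4 S=110.0448 intr=21.1952 cont=20.0235 V=21.1952[EX]; j=5 S=154.8435 intr=0.0000 cont=0.3601 V=0.3601[hold]; j=6 S=217.8796 intr=0.0000 cont=0.0000 V=0.0000[hold]; j=7 S=306.5774 intr=0.0000 cont=0.0000 V=0.0000[hold]  S*(7)=110.0448
k=6: j=0 S=33.2994 intr=97.9406 cont=96.7689 V=97.9406[EX]; j=1 S=46.8555 intr=84.3845 cont=83.2128 V=84.3845[EX]; j=2 S=65.9301 intr=65.3099 cont=64.1382 V=65.3099[EX]; j=3 S=92.7700 intr=38.4700 cont=37.2983 V=38.4700[EX]; j=4 S=130.5363 intr=0.7037 cont=11.0188 V=11.0188[hold]; j=5 S=183.6770 intr=0.0000 cont=0.1843 V=0.1843[hold]; j=6 S=258.4511 intr=0.0000 cont=0.0000 V=0.0000[hold]  S*(6)=92.7700
k=5: j=0 S=39.5001 intr=91.7399 cont=90.5682 V=91.7399[EX]; j=1 S=55.5805 intr=75.6595 cont=74.4878 V=75.6595[EX]; j=2 S=78.2070 intr=53.0330 cont=51.8613 V=53.0330[EX]; j=3 S=110.0448 intr=21.1952 cont=24.9680 V=24.9680[hold]; j=4 S=154.8435 intr=0.0000 cont=5.7270 V=5.7270[hold]; j=5 S=217.8796 intr=0.0000 cont=0.0943 V=0.0943[hold]  S*(5)=78.2070
k=4: j=0 S=46.8555 intr=84.3845 cont=83.2128 V=84.3845[EX]; j=1 S=65.9301 intr=65.3099 cont=64.1382 V=65.3099[EX]; j=2 S=92.7700 intr=38.4700 cont=39.1068 V=39.1068[hold]; j=3 S=130.5363 intr=0.7037 cont=15.5221 V=15.5221[hold]; j=4 S=183.6770 intr=0.0000 cont=2.9759 V=2.9759[hold]  S*(4)=65.9301
k=3: j=0 S=55.5805 intr=75.6595 cont=74.4878 V=75.6595[EX]; j=1 S=78.2070 intr=53.0330 cont=52.1665 V=53.0330[EX]; j=2 S=110.0448 intr=21.1952 cont=27.4524 V=27.4524[hold]; j=3 S=154.8435 intr=0.0000 cont=9.3695 V=9.3695[hold]  S*(3)=78.2070
k=2: j=0 S=65.9301 intr=65.3099 cont=64.1382 V=65.3099[EX]; j=1 S=92.7700 intr=38.4700 cont=40.2976 V=40.2976[hold]; j=2 S=130.5363 intr=0.7037 cont=18.5394 V=18.5394[hold]  S*(2)=65.9301
k=1: j=0 S=78.2070 intr=53.0330 cont=52.7373 V=53.0330[EX]; j=1 S=110.0448 intr=21.1952 cont=29.5082 V=29.5082[hold]  S*(1)=78.2070
k=0: j=0 S=92.7700 intr=38.4700 cont=41.2831 V=41.2831[hold]  S*(0)=-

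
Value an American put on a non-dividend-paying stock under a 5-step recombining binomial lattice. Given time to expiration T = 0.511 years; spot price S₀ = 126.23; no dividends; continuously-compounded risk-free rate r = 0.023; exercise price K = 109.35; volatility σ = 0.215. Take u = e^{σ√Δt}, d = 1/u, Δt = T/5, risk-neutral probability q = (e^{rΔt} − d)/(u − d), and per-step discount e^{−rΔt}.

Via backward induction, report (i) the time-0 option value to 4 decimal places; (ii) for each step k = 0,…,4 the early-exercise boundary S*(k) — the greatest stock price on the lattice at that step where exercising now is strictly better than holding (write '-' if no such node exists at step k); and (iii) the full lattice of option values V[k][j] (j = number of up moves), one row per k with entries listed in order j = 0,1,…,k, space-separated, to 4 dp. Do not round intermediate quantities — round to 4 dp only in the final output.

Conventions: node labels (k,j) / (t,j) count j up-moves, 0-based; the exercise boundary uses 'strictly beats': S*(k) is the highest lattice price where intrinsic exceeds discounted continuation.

Δt=0.10220, u=1.07115, d=0.93358, q=0.49993, disc=e^(-rΔt)=0.99765
k=5 terminal: V=max(K-S,0) → 19.8318 6.6402 0.0000 0.0000 0.0000 0.0000
k=4: j=0 S=95.8874 intr=13.4626 cont=13.2059 V=13.4626[EX]; j=1 S=110.0176 intr=0.0000 cont=3.3128 V=3.3128[hold]; j=2 S=126.2300 intr=0.0000 cont=0.0000 V=0.0000[hold]; j=3 S=144.8315 intr=0.0000 cont=0.0000 V=0.0000[hold]; j=4 S=166.1742 intr=0.0000 cont=0.0000 V=0.0000[hold]  S*(4)=95.8874
k=3: j=0 S=102.7098 intr=6.6402 cont=8.3687 V=8.3687[hold]; j=1 S=117.8453 intr=0.0000 cont=1.6527 V=1.6527[hold]; j=2 S=135.2113 intr=0.0000 cont=0.0000 V=0.0000[hold]; j=3 S=155.1363 intr=0.0000 cont=0.0000 V=0.0000[hold]  S*(3)=-
k=2: j=0 S=110.0176 intr=0.0000 cont=4.9994 V=4.9994[hold]; j=1 S=126.2300 intr=0.0000 cont=0.8245 V=0.8245[hold]; j=2 S=144.8315 intr=0.0000 cont=0.0000 V=0.0000[hold]  S*(2)=-
k=1: j=0 S=117.8453 intr=0.0000 cont=2.9054 V=2.9054[hold]; j=1 S=135.2113 intr=0.0000 cont=0.4114 V=0.4114[hold]  S*(1)=-
k=0: j=0 S=126.2300 intr=0.0000 cont=1.6547 V=1.6547[hold]  S*(0)=-

price = 1.6547
boundary = - - - - 95.8874
tree:
1.6547
2.9054 0.4114
4.9994 0.8245 0.0000
8.3687 1.6527 0.0000 0.0000
13.4626 3.3128 0.0000 0.0000 0.0000
19.8318 6.6402 0.0000 0.0000 0.0000 0.0000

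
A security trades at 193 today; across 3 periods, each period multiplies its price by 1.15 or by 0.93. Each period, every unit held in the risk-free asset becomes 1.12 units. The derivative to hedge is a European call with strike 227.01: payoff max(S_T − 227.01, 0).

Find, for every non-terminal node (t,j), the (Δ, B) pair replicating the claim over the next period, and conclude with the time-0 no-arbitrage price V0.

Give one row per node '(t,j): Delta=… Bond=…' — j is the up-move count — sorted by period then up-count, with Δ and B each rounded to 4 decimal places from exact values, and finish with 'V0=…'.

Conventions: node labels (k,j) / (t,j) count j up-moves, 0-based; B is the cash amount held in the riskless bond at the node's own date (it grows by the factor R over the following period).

(0,0): Delta=0.8322 Bond=-127.8643
(1,0): Delta=0.2024 Bond=-30.1680
(1,1): Delta=0.9126 Bond=-161.0565
(2,0): Delta=0.0000 Bond=0.0000
(2,1): Delta=0.2283 Bond=-39.1231
(2,2): Delta=1.0000 Bond=-202.6875
V0=32.7501

No-arbitrage ⇒ martingale measure with p* = (R−d)/(u−d) = 0.8636.
Terminal payoffs: V(3,0)=0.0000, V(3,1)=0.0000, V(3,2)=10.3655, V(3,3)=66.5189
  t=2,j=0: stock 166.9257 → up 191.9646 (V=0.0000), down 155.2409 (V=0.0000). Price 0.0000; hedge Δ=0.0000, bond B=0.0000.
  t=2,j=1: stock 206.4135 → up 237.3755 (V=10.3655), down 191.9646 (V=0.0000). Price 7.9929; hedge Δ=0.2283, bond B=-39.1231.
  t=2,j=2: stock 255.2425 → up 293.5289 (V=66.5189), down 237.3755 (V=10.3655). Price 52.5550; hedge Δ=1.0000, bond B=-202.6875.
  t=1,j=0: stock 179.4900 → up 206.4135 (V=7.9929), down 166.9257 (V=0.0000). Price 6.1634; hedge Δ=0.2024, bond B=-30.1680.
  t=1,j=1: stock 221.9500 → up 255.2425 (V=52.5550), down 206.4135 (V=7.9929). Price 41.4985; hedge Δ=0.9126, bond B=-161.0565.
  t=0,j=0: stock 193.0000 → up 221.9500 (V=41.4985), down 179.4900 (V=6.1634). Price 32.7501; hedge Δ=0.8322, bond B=-127.8643.
Check: Δ(0,0)·S0 + B(0,0) = 32.7501 = V0.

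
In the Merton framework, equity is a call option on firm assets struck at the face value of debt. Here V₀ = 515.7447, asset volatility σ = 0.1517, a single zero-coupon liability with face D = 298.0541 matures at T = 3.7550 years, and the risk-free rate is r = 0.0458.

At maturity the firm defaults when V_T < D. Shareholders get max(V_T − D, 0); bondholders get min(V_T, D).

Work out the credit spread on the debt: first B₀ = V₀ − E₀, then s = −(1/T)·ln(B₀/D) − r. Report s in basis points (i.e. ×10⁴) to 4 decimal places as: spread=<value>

Work the structural quantities from V₀ = 515.7447 against face 298.0541:
d₁ = [ln(V₀/D) + (r + σ²/2)T] / (σ√T)
   = [ln(515.7447/298.0541) + (0.0458 + 0.5·0.1517²)·3.7550] / (0.1517·√3.7550)
   = [0.548337 + 0.215186] / 0.293962 = 2.597355
d₂ = d₁ − σ√T = 2.597355 − 0.293962 = 2.303394
N(d₁) = 0.995303,  N(d₂) = 0.989372,  e^(−rT) = 0.841997
E₀ = V₀·N(d₁) − D·e^(−rT)·N(d₂)
   = 515.7447·0.995303 − 298.0541·0.841997·0.989372 = 265.028809
B₀ = V₀ − E₀ = 515.7447 − 265.028809 = 250.715891
spread = −(1/T)·ln(B₀/D) − r = −(1/3.7550)·ln(250.715891/298.0541) − 0.0458 = 0.00025982
in basis points: 0.00025982 × 10⁴ = 2.5982 bp

spread=2.5982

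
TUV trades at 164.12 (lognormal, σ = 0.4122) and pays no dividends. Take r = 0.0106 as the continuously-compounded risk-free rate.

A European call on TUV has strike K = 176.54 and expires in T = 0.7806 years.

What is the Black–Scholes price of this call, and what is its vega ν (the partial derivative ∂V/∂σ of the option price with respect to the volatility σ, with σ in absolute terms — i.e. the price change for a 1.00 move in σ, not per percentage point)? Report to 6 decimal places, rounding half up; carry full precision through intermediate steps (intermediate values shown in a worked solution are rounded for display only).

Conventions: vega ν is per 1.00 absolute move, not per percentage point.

σ√T = 0.4122·√0.7806 = 0.364185
d₁ = (ln(S/K) + (r+σ²/2)T) / (σ√T) = (ln(164.12/176.54) + (0.0106+0.4122²/2)·0.7806) / 0.364185 = (-0.072950 + 0.074590) / 0.364185 = 0.004504
d₂ = d₁ − σ√T = 0.004504 − 0.364185 = -0.359682
e^{−rT} = 0.991760
N(d₁) = 0.501797,  N(d₂) = 0.359543
Call price V = S·N(d₁) − K·e^{−rT}·N(d₂) = 82.354874 − 62.950624 = 19.404249
φ(d₁) = (1/√(2π))·e^{−d₁²/2} = 0.398938
ν = S·φ(d₁)·√T = 57.847080

price = 19.404249
ν = 57.847080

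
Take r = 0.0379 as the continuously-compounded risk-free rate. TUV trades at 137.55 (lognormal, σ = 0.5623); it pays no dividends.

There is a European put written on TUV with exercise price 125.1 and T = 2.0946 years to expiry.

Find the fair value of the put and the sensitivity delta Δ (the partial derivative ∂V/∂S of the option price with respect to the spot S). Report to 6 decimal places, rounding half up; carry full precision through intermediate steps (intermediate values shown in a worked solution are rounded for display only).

price = 29.842535
Δ = -0.267290

σ√T = 0.5623·√2.0946 = 0.813802
d₁ = (ln(S/K) + (r+σ²/2)T) / (σ√T) = (ln(137.55/125.1) + (0.0379+0.5623²/2)·2.0946) / 0.813802 = (0.094874 + 0.410522) / 0.813802 = 0.621031
d₂ = d₁ − σ√T = 0.621031 − 0.813802 = -0.192771
e^{−rT} = 0.923684
N(−d₁) = 0.267290,  N(−d₂) = 0.576431
Put price V = K·e^{−rT}·N(−d₂) − S·N(−d₁) = 66.608225 − 36.765689 = 29.842535
Δ = −N(−d₁) = -0.267290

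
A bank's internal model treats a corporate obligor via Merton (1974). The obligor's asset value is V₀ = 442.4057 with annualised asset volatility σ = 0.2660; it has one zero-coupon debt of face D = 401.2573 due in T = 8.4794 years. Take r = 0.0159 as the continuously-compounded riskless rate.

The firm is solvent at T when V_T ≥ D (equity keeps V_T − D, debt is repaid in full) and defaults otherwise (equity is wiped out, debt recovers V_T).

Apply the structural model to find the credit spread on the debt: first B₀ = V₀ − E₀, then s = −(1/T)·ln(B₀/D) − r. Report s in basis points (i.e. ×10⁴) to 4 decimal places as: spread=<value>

Apply the equity-as-call identities (strike 401.2573, horizon 8.4794 years):
d₁ = [ln(V₀/D) + (r + σ²/2)T] / (σ√T)
   = [ln(442.4057/401.2573) + (0.0159 + 0.5·0.2660²)·8.4794] / (0.2660·√8.4794)
   = [0.097624 + 0.434807] / 0.774576 = 0.687384
d₂ = d₁ − σ√T = 0.687384 − 0.774576 = -0.087193
N(d₁) = 0.754080,  N(d₂) = 0.465259,  e^(−rT) = 0.873871
E₀ = V₀·N(d₁) − D·e^(−rT)·N(d₂)
   = 442.4057·0.754080 − 401.2573·0.873871·0.465259 = 170.467265
B₀ = V₀ − E₀ = 442.4057 − 170.467265 = 271.938435
spread = −(1/T)·ln(B₀/D) − r = −(1/8.4794)·ln(271.938435/401.2573) − 0.0159 = 0.02997909
in basis points: 0.02997909 × 10⁴ = 299.7909 bp

spread=299.7909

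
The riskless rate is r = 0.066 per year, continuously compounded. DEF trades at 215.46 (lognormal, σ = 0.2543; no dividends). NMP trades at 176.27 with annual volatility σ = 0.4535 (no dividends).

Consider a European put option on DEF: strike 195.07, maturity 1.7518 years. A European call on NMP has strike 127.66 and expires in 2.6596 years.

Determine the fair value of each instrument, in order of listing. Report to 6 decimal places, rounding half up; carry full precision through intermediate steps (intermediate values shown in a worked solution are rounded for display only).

[DEF put K=195.07]
σ√T = 0.2543·√1.7518 = 0.336580
d₁ = (ln(S/K) + (r+σ²/2)T) / (σ√T) = (ln(215.46/195.07) + (0.066+0.2543²/2)·1.7518) / 0.336580 = (0.099417 + 0.172262) / 0.336580 = 0.807174
d₂ = d₁ − σ√T = 0.807174 − 0.336580 = 0.470594
e^{−rT} = 0.890815
N(−d₁) = 0.209783,  N(−d₂) = 0.318966
price = K·e^{−rT}·N(−d₂) − S·N(−d₁) = 55.427031 − 45.199887 = 10.227145
[NMP call K=127.66]
σ√T = 0.4535·√2.6596 = 0.739581
d₁ = (ln(S/K) + (r+σ²/2)T) / (σ√T) = (ln(176.27/127.66) + (0.066+0.4535²/2)·2.6596) / 0.739581 = (0.322646 + 0.449023) / 0.739581 = 1.043388
d₂ = d₁ − σ√T = 1.043388 − 0.739581 = 0.303808
e^{−rT} = 0.839009
N(d₁) = 0.851616,  N(d₂) = 0.619363
price = S·N(d₁) − K·e^{−rT}·N(d₂) = 150.114312 − 66.338665 = 83.775647

price(DEF put K=195.07) = 10.227145
price(NMP call K=127.66) = 83.775647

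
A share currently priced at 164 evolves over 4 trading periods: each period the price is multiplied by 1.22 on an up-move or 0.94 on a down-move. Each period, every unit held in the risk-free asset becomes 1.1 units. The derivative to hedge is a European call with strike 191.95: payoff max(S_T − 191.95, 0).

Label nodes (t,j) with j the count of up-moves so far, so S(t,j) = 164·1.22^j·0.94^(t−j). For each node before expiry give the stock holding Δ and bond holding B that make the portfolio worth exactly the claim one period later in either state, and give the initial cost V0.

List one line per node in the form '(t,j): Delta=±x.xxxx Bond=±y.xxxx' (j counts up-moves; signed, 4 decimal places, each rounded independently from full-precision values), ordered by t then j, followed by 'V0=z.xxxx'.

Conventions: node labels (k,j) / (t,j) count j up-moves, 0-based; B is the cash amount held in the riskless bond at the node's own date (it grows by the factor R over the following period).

(0,0): Delta=0.8181 Bond=-96.6396
(1,0): Delta=0.6242 Bond=-76.4123
(1,1): Delta=0.9302 Bond=-128.7221
(2,0): Delta=0.3039 Bond=-37.6296
(2,1): Delta=0.8094 Bond=-118.8715
(2,2): Delta=1.0000 Bond=-158.6364
(3,0): Delta=0.0000 Bond=0.0000
(3,1): Delta=0.4795 Bond=-72.4369
(3,2): Delta=1.0000 Bond=-174.5000
(3,3): Delta=1.0000 Bond=-174.5000
V0=37.5346

The replicating-portfolio and risk-neutral prices coincide; use p* = (1.1−0.94)/(1.22−0.94) = 0.5714 for the latter.
Expiry values: V(4,0)=0.0000, V(4,1)=0.0000, V(4,2)=23.7346, V(4,3)=87.9811, V(4,4)=171.3649
  t=3,j=0: stock 136.2158 → up 166.1832 (V=0.0000), down 128.0428 (V=0.0000). Price 0.0000; hedge Δ=0.0000, bond B=0.0000.
  t=3,j=1: stock 176.7907 → up 215.6846 (V=23.7346), down 166.1832 (V=0.0000). Price 12.3297; hedge Δ=0.4795, bond B=-72.4369.
  t=3,j=2: stock 229.4517 → up 279.9311 (V=87.9811), down 215.6846 (V=23.7346). Price 54.9517; hedge Δ=1.0000, bond B=-174.5000.
  t=3,j=3: stock 297.7991 → up 363.3149 (V=171.3649), down 279.9311 (V=87.9811). Price 123.2991; hedge Δ=1.0000, bond B=-174.5000.
  t=2,j=0: stock 144.9104 → up 176.7907 (V=12.3297), down 136.2158 (V=0.0000). Price 6.4050; hedge Δ=0.3039, bond B=-37.6296.
  t=2,j=1: stock 188.0752 → up 229.4517 (V=54.9517), down 176.7907 (V=12.3297). Price 33.3501; hedge Δ=0.8094, bond B=-118.8715.
  t=2,j=2: stock 244.0976 → up 297.7991 (V=123.2991), down 229.4517 (V=54.9517). Price 85.4612; hedge Δ=1.0000, bond B=-158.6364.
  t=1,j=0: stock 154.1600 → up 188.0752 (V=33.3501), down 144.9104 (V=6.4050). Price 19.8202; hedge Δ=0.6242, bond B=-76.4123.
  t=1,j=1: stock 200.0800 → up 244.0976 (V=85.4612), down 188.0752 (V=33.3501). Price 57.3890; hedge Δ=0.9302, bond B=-128.7221.
  t=0,j=0: stock 164.0000 → up 200.0800 (V=57.3890), down 154.1600 (V=19.8202). Price 37.5346; hedge Δ=0.8181, bond B=-96.6396.
Check: Δ(0,0)·S0 + B(0,0) = 37.5346 = V0.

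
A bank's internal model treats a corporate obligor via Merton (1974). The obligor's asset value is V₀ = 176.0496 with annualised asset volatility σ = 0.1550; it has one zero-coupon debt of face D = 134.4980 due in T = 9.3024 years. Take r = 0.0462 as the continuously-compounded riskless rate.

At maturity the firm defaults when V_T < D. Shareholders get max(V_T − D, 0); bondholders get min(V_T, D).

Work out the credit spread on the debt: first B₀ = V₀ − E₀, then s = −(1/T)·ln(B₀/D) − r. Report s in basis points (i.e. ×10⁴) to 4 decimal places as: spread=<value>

spread=21.9599

Work the structural quantities from V₀ = 176.0496 against face 134.4980:
d₁ = [ln(V₀/D) + (r + σ²/2)T] / (σ√T)
   = [ln(176.0496/134.4980) + (0.0462 + 0.5·0.1550²)·9.3024] / (0.1550·√9.3024)
   = [0.269216 + 0.541516] / 0.472747 = 1.714938
d₂ = d₁ − σ√T = 1.714938 − 0.472747 = 1.242190
N(d₁) = 0.956822,  N(d₂) = 0.892917,  e^(−rT) = 0.650658
E₀ = V₀·N(d₁) − D·e^(−rT)·N(d₂)
   = 176.0496·0.956822 − 134.4980·0.650658·0.892917 = 90.306940
B₀ = V₀ − E₀ = 176.0496 − 90.306940 = 85.742660
spread = −(1/T)·ln(B₀/D) − r = −(1/9.3024)·ln(85.742660/134.4980) − 0.0462 = 0.00219599
in basis points: 0.00219599 × 10⁴ = 21.9599 bp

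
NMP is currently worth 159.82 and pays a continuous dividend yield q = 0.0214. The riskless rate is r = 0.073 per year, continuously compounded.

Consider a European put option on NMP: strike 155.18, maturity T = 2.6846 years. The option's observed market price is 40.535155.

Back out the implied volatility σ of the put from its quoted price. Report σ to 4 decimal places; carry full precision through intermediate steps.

At σ = 0.5876 the Black–Scholes value reproduces the quote:
σ√T = 0.5876·√2.6846 = 0.962768
d₁ = (ln(S/K) + (r−q+σ²/2)T) / (σ√T) = (ln(159.82/155.18) + (0.073−0.0214+0.5876²/2)·2.6846) / 0.962768 = (0.029462 + 0.601986) / 0.962768 = 0.655868
d₂ = d₁ − σ√T = 0.655868 − 0.962768 = -0.306900
e^{−rT} = 0.822032
e^{−qT} = 0.944169
N(−d₁) = 0.255954,  N(−d₂) = 0.620540
V = K·e^{−rT}·N(−d₂) − S·e^{−qT}·N(−d₁) = 79.157928 − 38.622773 = 40.535155 (equal to the quote); since ∂V/∂σ > 0 for all σ, the implied volatility is unique

sigma = 0.5876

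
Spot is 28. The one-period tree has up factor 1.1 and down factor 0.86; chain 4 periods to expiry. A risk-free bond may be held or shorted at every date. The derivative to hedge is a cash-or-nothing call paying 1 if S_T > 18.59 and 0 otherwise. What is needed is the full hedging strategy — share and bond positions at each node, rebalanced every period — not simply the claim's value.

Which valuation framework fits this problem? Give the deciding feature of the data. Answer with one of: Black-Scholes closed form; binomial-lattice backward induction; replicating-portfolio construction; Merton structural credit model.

framework: replicating-portfolio construction

Key observation: the mandate to exhibit the hedge at every date and state singles out the replicating-portfolio construction on the 4-period tree with factors 1.1 and 0.86 from 28.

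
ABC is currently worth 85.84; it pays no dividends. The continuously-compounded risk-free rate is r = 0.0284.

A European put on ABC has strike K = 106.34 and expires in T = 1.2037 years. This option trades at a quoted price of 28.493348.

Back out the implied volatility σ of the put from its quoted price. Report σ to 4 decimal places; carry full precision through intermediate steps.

sigma = 0.4624

At σ = 0.4624 the Black–Scholes value reproduces the quote:
σ√T = 0.4624·√1.2037 = 0.507314
d₁ = (ln(S/K) + (r+σ²/2)T) / (σ√T) = (ln(85.84/106.34) + (0.0284+0.4624²/2)·1.2037) / 0.507314 = (-0.214156 + 0.162869) / 0.507314 = -0.101096
d₂ = d₁ − σ√T = -0.101096 − 0.507314 = -0.608410
e^{−rT} = 0.966393
N(−d₁) = 0.540263,  N(−d₂) = 0.728542
V = K·e^{−rT}·N(−d₂) − S·N(−d₁) = 74.869519 − 46.376171 = 28.493348 (the quoted price), and the Black–Scholes price is strictly increasing in σ, so σ is unique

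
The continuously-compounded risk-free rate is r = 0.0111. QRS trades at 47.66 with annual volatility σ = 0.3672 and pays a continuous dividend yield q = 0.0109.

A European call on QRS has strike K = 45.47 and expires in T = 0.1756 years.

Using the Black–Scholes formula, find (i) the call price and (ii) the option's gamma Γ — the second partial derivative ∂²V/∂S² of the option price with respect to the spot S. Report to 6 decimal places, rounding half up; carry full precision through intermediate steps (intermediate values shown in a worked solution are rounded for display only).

price = 4.075909
Γ = 0.050458

σ√T = 0.3672·√0.1756 = 0.153874
d₁ = (ln(S/K) + (r−q+σ²/2)T) / (σ√T) = (ln(47.66/45.47) + (0.0111−0.0109+0.3672²/2)·0.1756) / 0.153874 = (0.047040 + 0.011874) / 0.153874 = 0.382868
d₂ = d₁ − σ√T = 0.382868 − 0.153874 = 0.228994
e^{−rT} = 0.998053
e^{−qT} = 0.998088
N(d₁) = 0.649091,  N(d₂) = 0.590563
Call price V = S·e^{−qT}·N(d₁) − K·e^{−rT}·N(d₂) = 30.876533 − 26.800624 = 4.075909
φ(d₁) = (1/√(2π))·e^{−d₁²/2} = 0.370748
Γ = e^{−qT}·φ(d₁) / (S·σ·√T) = 0.050458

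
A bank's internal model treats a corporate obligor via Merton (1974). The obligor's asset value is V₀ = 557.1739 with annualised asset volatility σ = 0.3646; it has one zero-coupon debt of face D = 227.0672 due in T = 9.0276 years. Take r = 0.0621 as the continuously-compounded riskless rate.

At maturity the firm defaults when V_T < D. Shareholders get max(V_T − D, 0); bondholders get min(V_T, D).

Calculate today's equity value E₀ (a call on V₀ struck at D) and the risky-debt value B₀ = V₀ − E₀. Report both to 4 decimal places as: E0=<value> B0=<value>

Apply the equity-as-call identities (strike 227.0672, horizon 9.0276 years):
d₁ = [ln(V₀/D) + (r + σ²/2)T] / (σ√T)
   = [ln(557.1739/227.0672) + (0.0621 + 0.5·0.3646²)·9.0276] / (0.3646·√9.0276)
   = [0.897631 + 1.160648] / 1.095476 = 1.878890
d₂ = d₁ − σ√T = 1.878890 − 1.095476 = 0.783414
N(d₁) = 0.969870,  N(d₂) = 0.783308,  e^(−rT) = 0.570858
E₀ = V₀·N(d₁) − D·e^(−rT)·N(d₂)
   = 557.1739·0.969870 − 227.0672·0.570858·0.783308 = 438.851467
B₀ = V₀ − E₀ = 557.1739 − 438.851467 = 118.322433

E0=438.8515 B0=118.3224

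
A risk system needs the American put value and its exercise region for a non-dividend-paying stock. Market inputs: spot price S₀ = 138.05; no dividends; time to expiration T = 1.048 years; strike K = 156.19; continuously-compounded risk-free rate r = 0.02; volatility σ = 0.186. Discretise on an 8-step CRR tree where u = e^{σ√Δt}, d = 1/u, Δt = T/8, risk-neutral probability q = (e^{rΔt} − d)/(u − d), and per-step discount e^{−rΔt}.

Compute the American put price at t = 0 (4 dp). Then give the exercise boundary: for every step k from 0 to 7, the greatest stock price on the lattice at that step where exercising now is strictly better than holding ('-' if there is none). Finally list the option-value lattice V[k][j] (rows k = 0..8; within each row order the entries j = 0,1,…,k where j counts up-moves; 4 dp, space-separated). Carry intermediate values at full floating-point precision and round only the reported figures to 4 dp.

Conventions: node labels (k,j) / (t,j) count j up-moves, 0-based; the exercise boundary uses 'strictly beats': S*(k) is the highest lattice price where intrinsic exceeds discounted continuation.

price = 20.7348
boundary = - - 120.6597 112.8042 120.6597 129.0623 138.0500 129.0623
tree:
20.7348
27.6101 14.0400
35.5303 19.9175 8.2978
43.3858 27.1952 12.8203 3.8662
50.7298 35.5303 19.0898 6.6838 1.0984
57.5958 43.3858 27.1277 11.2362 2.2142 0.0000
64.0147 50.7298 35.5303 18.1400 4.4637 0.0000 0.0000
70.0158 57.5958 43.3858 27.1277 8.9984 0.0000 0.0000 0.0000
75.6261 64.0147 50.7298 35.5303 18.1400 0.0000 0.0000 0.0000 0.0000

Δt=0.13100  u=1.06964  d=0.93490  q=0.50265  discount=0.99738
step 8 (expiry): payoffs max(K−S,0) = 75.6261 64.0147 50.7298 35.5303 18.1400 0.0000 0.0000 0.0000 0.0000
step 7: (k=7,j=0): S=86.1742, K−S=70.0158, hold=69.6071 ⇒ V=70.0158 exercise | (k=7,j=1): S=98.5942, K−S=57.5958, hold=57.1871 ⇒ V=57.5958 exercise | (k=7,j=2): S=112.8042, K−S=43.3858, hold=42.9771 ⇒ V=43.3858 exercise | (k=7,j=3): S=129.0623, K−S=27.1277, hold=26.7190 ⇒ V=27.1277 exercise | (k=7,j=4): S=147.6636, K−S=8.5264, hold=8.9984 ⇒ V=8.9984 continue | (k=7,j=5): S=168.9458, K−S=0.0000, hold=0.0000 ⇒ V=0.0000 continue | (k=7,j=6): S=193.2954, K−S=0.0000, hold=0.0000 ⇒ V=0.0000 continue | (k=7,j=7): S=221.1543, K−S=0.0000, hold=0.0000 ⇒ V=0.0000 continue  boundary S*=129.0623
step 6: (k=6,j=0): S=92.1753, K−S=64.0147, hold=63.6061 ⇒ V=64.0147 exercise | (k=6,j=1): S=105.4602, K−S=50.7298, hold=50.3212 ⇒ V=50.7298 exercise | (k=6,j=2): S=120.6597, K−S=35.5303, hold=35.1216 ⇒ V=35.5303 exercise | (k=6,j=3): S=138.0500, K−S=18.1400, hold=17.9679 ⇒ V=18.1400 exercise | (k=6,j=4): S=157.9467, K−S=0.0000, hold=4.4637 ⇒ V=4.4637 continue | (k=6,j=5): S=180.7109, K−S=0.0000, hold=0.0000 ⇒ V=0.0000 continue | (k=6,j=6): S=206.7562, K−S=0.0000, hold=0.0000 ⇒ V=0.0000 continue  boundary S*=138.0500
step 5: (k=5,j=0): S=98.5942, K−S=57.5958, hold=57.1871 ⇒ V=57.5958 exercise | (k=5,j=1): S=112.8042, K−S=43.3858, hold=42.9771 ⇒ V=43.3858 exercise | (k=5,j=2): S=129.0623, K−S=27.1277, hold=26.7190 ⇒ V=27.1277 exercise | (k=5,j=3): S=147.6636, K−S=8.5264, hold=11.2362 ⇒ V=11.2362 continue | (k=5,j=4): S=168.9458, K−S=0.0000, hold=2.2142 ⇒ V=2.2142 continue | (k=5,j=5): S=193.2954, K−S=0.0000, hold=0.0000 ⇒ V=0.0000 continue  boundary S*=129.0623
step 4: (k=4,j=0): S=105.4602, K−S=50.7298, hold=50.3212 ⇒ V=50.7298 exercise | (k=4,j=1): S=120.6597, K−S=35.5303, hold=35.1216 ⇒ V=35.5303 exercise | (k=4,j=2): S=138.0500, K−S=18.1400, hold=19.0898 ⇒ V=19.0898 continue | (k=4,j=3): S=157.9467, K−S=0.0000, hold=6.6838 ⇒ V=6.6838 continue | (k=4,j=4): S=180.7109, K−S=0.0000, hold=1.0984 ⇒ V=1.0984 continue  boundary S*=120.6597
step 3: (k=3,j=0): S=112.8042, K−S=43.3858, hold=42.9771 ⇒ V=43.3858 exercise | (k=3,j=1): S=129.0623, K−S=27.1277, hold=27.1952 ⇒ V=27.1952 continue | (k=3,j=2): S=147.6636, K−S=8.5264, hold=12.8203 ⇒ V=12.8203 continue | (k=3,j=3): S=168.9458, K−S=0.0000, hold=3.8662 ⇒ V=3.8662 continue  boundary S*=112.8042
step 2: (k=2,j=0): S=120.6597, K−S=35.5303, hold=35.1554 ⇒ V=35.5303 exercise | (k=2,j=1): S=138.0500, K−S=18.1400, hold=19.9175 ⇒ V=19.9175 continue | (k=2,j=2): S=157.9467, K−S=0.0000, hold=8.2978 ⇒ V=8.2978 continue  boundary S*=120.6597
step 1: (k=1,j=0): S=129.0623, K−S=27.1277, hold=27.6101 ⇒ V=27.6101 continue | (k=1,j=1): S=147.6636, K−S=8.5264, hold=14.0400 ⇒ V=14.0400 continue  boundary S*=-
step 0: (k=0,j=0): S=138.0500, K−S=18.1400, hold=20.7348 ⇒ V=20.7348 continue  boundary S*=-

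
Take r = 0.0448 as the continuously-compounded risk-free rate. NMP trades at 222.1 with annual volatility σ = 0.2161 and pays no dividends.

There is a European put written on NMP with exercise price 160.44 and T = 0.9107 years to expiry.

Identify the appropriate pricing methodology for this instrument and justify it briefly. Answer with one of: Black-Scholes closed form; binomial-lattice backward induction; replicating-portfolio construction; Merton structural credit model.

Key observation: everything needed for the exact continuous-time valuation of the European put on NMP (strike 160.44) is given, and no feature rules the closed form out.

framework: Black-Scholes closed form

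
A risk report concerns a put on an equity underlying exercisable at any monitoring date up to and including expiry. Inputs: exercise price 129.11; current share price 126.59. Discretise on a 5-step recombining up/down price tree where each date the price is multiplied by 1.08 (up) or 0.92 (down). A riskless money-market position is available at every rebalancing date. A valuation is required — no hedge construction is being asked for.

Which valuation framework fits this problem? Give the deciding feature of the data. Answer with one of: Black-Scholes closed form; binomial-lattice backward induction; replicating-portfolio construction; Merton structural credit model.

Key observation: the defining feature is the embedded early-exercise option across 5 discrete dates on the spot-126.59 tree; pricing the strike-129.11 put means working backward with an exercise test at every node.

framework: binomial-lattice backward induction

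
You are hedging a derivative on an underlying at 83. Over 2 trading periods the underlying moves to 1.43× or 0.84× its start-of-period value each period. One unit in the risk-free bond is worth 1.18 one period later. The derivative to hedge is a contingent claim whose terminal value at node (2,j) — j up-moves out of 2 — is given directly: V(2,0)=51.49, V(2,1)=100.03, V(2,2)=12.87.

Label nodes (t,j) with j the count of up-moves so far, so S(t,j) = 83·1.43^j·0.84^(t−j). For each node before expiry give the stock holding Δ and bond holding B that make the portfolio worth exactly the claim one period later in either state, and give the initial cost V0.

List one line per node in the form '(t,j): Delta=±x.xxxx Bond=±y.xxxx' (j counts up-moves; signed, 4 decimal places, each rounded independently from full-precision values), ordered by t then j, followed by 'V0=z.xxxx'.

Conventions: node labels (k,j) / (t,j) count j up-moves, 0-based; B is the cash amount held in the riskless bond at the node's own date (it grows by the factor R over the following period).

(0,0): Delta=-0.5133 Bond=87.3959
(1,0): Delta=1.1800 Bond=-14.9303
(1,1): Delta=-1.2447 Bond=189.9341
V0=44.7932

Since d<R<u, set p* = (R−d)/(u−d) = 0.5763; price each node as the discounted p*-expectation of its children.
At maturity the claim pays: V(2,0)=51.4900, V(2,1)=100.0300, V(2,2)=12.8700
  t=1,j=0: stock 69.7200 → up 99.6996 (V=100.0300), down 58.5648 (V=51.4900). Price 67.3409; hedge Δ=1.1800, bond B=-14.9303.
  t=1,j=1: stock 118.6900 → up 169.7267 (V=12.8700), down 99.6996 (V=100.0300). Price 42.2053; hedge Δ=-1.2447, bond B=189.9341.
  t=0,j=0: stock 83.0000 → up 118.6900 (V=42.2053), down 69.7200 (V=67.3409). Price 44.7932; hedge Δ=-0.5133, bond B=87.3959.
Sanity check at the root: Δ(0,0)·S0 + B(0,0) reproduces V0 = 44.7932.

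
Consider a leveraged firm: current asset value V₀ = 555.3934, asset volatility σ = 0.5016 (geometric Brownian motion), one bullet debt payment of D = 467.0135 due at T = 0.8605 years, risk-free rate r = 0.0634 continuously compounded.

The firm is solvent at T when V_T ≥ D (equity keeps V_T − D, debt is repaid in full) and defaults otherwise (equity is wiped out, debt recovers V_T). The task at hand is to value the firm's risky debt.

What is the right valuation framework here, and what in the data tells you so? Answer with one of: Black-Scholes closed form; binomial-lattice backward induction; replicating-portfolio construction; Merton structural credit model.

Key observation: the data describe a firm's assets (V₀ = 555.3934, GBM) and a single zero-coupon debt of face 467.0135, so credit quantities follow from equity-as-call in the structural model.

framework: Merton structural credit model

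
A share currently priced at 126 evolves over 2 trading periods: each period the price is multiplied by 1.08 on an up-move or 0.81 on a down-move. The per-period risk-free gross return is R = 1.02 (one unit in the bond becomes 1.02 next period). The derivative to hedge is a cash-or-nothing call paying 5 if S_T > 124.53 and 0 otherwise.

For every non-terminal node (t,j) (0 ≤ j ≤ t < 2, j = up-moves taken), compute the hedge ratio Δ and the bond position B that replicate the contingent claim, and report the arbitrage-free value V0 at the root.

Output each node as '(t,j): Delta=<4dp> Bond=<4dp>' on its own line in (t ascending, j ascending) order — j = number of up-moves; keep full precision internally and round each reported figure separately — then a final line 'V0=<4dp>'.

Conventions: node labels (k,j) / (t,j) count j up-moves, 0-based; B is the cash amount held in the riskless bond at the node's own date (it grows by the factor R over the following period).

Arbitrage-free pricing uses the up-move probability p* = (R−d)/(u−d) = 0.7778, discounting each step at R = 1.02.
At maturity the claim pays: V(2,0)=0.0000, V(2,1)=0.0000, V(2,2)=5.0000
  t=1,j=0: stock 102.0600 → up 110.2248 (V=0.0000), down 82.6686 (V=0.0000). Price 0.0000; hedge Δ=0.0000, bond B=0.0000.
  t=1,j=1: stock 136.0800 → up 146.9664 (V=5.0000), down 110.2248 (V=0.0000). Price 3.8126; hedge Δ=0.1361, bond B=-14.7059.
  t=0,j=0: stock 126.0000 → up 136.0800 (V=3.8126), down 102.0600 (V=0.0000). Price 2.9072; hedge Δ=0.1121, bond B=-11.2136.
Check: Δ(0,0)·S0 + B(0,0) = 2.9072 = V0.

(0,0): Delta=0.1121 Bond=-11.2136
(1,0): Delta=0.0000 Bond=0.0000
(1,1): Delta=0.1361 Bond=-14.7059
V0=2.9072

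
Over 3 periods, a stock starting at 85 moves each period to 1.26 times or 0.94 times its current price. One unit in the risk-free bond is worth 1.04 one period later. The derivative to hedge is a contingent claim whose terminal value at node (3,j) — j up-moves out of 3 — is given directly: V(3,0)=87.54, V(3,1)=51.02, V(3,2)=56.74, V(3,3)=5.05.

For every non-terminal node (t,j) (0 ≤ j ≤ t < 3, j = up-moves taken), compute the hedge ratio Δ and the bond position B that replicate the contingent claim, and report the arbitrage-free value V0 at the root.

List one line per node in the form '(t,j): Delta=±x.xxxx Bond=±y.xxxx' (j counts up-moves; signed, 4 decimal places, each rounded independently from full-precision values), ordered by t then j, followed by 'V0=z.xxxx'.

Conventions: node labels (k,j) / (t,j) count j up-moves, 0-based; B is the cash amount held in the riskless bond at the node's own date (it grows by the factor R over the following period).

Under the risk-neutral measure, an up-move has probability p* = (R−d)/(u−d) = 0.3125 and values discount at R = 1.04.
Terminal payoffs: V(3,0)=87.5400, V(3,1)=51.0200, V(3,2)=56.7400, V(3,3)=5.0500
Node (2,0) S=75.1060: V=(p*·51.0200+(1−p*)·87.5400)/1.04=73.1995; Δ=(51.0200−87.5400)/(94.6336−70.5996)=-1.5195; B=V−Δ·S=187.3245
Node (2,1) S=100.6740: V=(p*·56.7400+(1−p*)·51.0200)/1.04=50.7764; Δ=(56.7400−51.0200)/(126.8492−94.6336)=0.1776; B=V−Δ·S=32.9014
Node (2,2) S=134.9460: V=(p*·5.0500+(1−p*)·56.7400)/1.04=39.0258; Δ=(5.0500−56.7400)/(170.0320−126.8492)=-1.1970; B=V−Δ·S=200.5571
Node (1,0) S=79.9000: V=(p*·50.7764+(1−p*)·73.1995)/1.04=63.6464; Δ=(50.7764−73.1995)/(100.6740−75.1060)=-0.8770; B=V−Δ·S=133.7186
Node (1,1) S=107.1000: V=(p*·39.0258+(1−p*)·50.7764)/1.04=45.2927; Δ=(39.0258−50.7764)/(134.9460−100.6740)=-0.3429; B=V−Δ·S=82.0133
Node (0,0) S=85.0000: V=(p*·45.2927+(1−p*)·63.6464)/1.04=55.6836; Δ=(45.2927−63.6464)/(107.1000−79.9000)=-0.6748; B=V−Δ·S=113.0391
Check: Δ(0,0)·S0 + B(0,0) = 55.6836 = V0.

(0,0): Delta=-0.6748 Bond=113.0391
(1,0): Delta=-0.8770 Bond=133.7186
(1,1): Delta=-0.3429 Bond=82.0133
(2,0): Delta=-1.5195 Bond=187.3245
(2,1): Delta=0.1776 Bond=32.9014
(2,2): Delta=-1.1970 Bond=200.5571
V0=55.6836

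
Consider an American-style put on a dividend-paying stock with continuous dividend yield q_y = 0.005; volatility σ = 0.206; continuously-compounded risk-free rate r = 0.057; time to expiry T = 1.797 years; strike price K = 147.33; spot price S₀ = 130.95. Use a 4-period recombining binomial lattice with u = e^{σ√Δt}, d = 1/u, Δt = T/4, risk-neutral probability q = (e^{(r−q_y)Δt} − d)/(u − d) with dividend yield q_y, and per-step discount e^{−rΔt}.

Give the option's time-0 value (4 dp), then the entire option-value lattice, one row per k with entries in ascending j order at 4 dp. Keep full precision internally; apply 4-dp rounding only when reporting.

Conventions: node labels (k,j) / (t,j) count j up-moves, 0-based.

price = 19.7980
tree:
19.7980
33.2680 9.7473
47.9781 18.4147 3.1394
60.7911 33.2680 7.1710 0.0000
71.9516 47.9781 16.3800 0.0000 0.0000

params: Δt=0.44925 u=1.14806 d=0.87103 q=0.55086 e^(-rΔt)=0.97472
t_4 payoffs: 71.9516 47.9781 16.3800 0.0000 0.0000
k=3: node(3,0) S=86.5389 payoff=60.7911 vs cont=57.2604 → 60.7911 [stop]  node(3,1) S=114.0620 payoff=33.2680 vs cont=29.7991 → 33.2680 [stop]  node(3,2) S=150.3385 payoff=0.0000 vs cont=7.1710 → 7.1710 [wait]  node(3,3) S=198.1525 payoff=0.0000 vs cont=0.0000 → 0.0000 [wait]
k=2: node(2,0) S=99.3519 payoff=47.9781 vs cont=44.4762 → 47.9781 [stop]  node(2,1) S=130.9500 payoff=16.3800 vs cont=18.4147 → 18.4147 [wait]  node(2,2) S=172.5976 payoff=0.0000 vs cont=3.1394 → 3.1394 [wait]
k=1: node(1,0) S=114.0620 payoff=33.2680 vs cont=30.8916 → 33.2680 [stop]  node(1,1) S=150.3385 payoff=0.0000 vs cont=9.7473 → 9.7473 [wait]
k=0: node(0,0) S=130.9500 payoff=16.3800 vs cont=19.7980 → 19.7980 [wait]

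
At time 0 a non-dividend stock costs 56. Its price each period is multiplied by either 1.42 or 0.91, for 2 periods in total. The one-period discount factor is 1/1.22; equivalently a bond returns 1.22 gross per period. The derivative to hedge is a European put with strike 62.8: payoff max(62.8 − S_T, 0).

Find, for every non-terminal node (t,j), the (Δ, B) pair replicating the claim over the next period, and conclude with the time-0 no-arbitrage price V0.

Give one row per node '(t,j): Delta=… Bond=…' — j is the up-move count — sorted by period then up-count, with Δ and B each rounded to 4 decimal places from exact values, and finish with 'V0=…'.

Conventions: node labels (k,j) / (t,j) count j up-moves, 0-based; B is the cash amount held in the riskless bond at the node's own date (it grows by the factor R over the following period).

(0,0): Delta=-0.1849 Bond=12.0504
(1,0): Delta=-0.6320 Bond=37.4887
(1,1): Delta=0.0000 Bond=0.0000
V0=1.6972

Under the risk-neutral measure, an up-move has probability p* = (R−d)/(u−d) = 0.6078 and values discount at R = 1.22.
Expiry values: V(2,0)=16.4264, V(2,1)=0.0000, V(2,2)=0.0000
(1,0): S=50.9600. Δ = (V_up−V_dn)/(S_up−S_dn) = (0.0000−16.4264)/(72.3632−46.3736) = -0.6320. V = [p*·0.0000 + (1−p*)·16.4264]/1.22 = 5.2801. B = V − Δ·S = 37.4887.
(1,1): S=79.5200. Δ = (V_up−V_dn)/(S_up−S_dn) = (0.0000−0.0000)/(112.9184−72.3632) = 0.0000. V = [p*·0.0000 + (1−p*)·0.0000]/1.22 = 0.0000. B = V − Δ·S = 0.0000.
(0,0): S=56.0000. Δ = (V_up−V_dn)/(S_up−S_dn) = (0.0000−5.2801)/(79.5200−50.9600) = -0.1849. V = [p*·0.0000 + (1−p*)·5.2801]/1.22 = 1.6972. B = V − Δ·S = 12.0504.
Sanity check at the root: Δ(0,0)·S0 + B(0,0) reproduces V0 = 1.6972.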